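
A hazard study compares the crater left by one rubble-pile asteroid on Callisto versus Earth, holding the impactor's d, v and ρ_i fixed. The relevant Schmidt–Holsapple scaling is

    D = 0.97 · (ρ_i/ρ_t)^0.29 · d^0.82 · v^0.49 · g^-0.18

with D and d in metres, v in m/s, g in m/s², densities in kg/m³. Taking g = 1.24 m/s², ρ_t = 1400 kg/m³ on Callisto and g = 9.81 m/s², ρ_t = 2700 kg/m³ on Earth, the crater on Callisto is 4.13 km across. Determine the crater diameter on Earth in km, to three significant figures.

D ≈ 2.35 km

The impactor-only factors (d, v, ρ_i) cancel in the ratio, leaving D_Earth/D_Callisto = (g_Earth/g_Callisto)^-0.18 · (ρ_t,Callisto/ρ_t,Earth)^0.29.
(9.81/1.24)^-0.18 = 7.911^-0.18 = 0.6892
(1400/2700)^0.29 = 0.5185^0.29 = 0.8266
Ratio = 0.6892 × 0.8266 = 0.5697
D_Earth = 0.5697 × 4.13 km = 2.35 km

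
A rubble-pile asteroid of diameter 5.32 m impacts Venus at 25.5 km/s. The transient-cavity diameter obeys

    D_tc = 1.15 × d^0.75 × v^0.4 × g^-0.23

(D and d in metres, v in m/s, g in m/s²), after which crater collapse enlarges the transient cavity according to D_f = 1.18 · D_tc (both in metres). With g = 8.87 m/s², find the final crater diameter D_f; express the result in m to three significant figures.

v = 25500 m/s.
d^0.75 = 5.32^0.75 = 3.503
v^0.4 = 25500^0.4 = 57.89
g^-0.23 = 8.87^-0.23 = 0.6053
D_tc = 1.15 × 3.503 × 57.89 × 0.6053 = 141.2 m
D_f = 1.18 × 141.2 = 166.6 m

D_f ≈ 167 m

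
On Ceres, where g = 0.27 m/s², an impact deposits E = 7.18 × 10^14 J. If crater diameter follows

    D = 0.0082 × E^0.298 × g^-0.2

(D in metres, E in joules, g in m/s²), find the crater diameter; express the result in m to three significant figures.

E^0.298 = (7.18 × 10^14)^0.298 = 2.674 × 10^4
g^-0.2 = 0.27^-0.2 = 1.299
D = 0.0082 × 2.674 × 10^4 × 1.299 = 284.8 m

D ≈ 285 m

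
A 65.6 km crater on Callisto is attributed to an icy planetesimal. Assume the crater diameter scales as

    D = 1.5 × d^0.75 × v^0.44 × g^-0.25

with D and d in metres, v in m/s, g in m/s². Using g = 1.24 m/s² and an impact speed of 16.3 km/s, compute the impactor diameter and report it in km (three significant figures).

Rearranging for d: d = [D / (1.5 · 16300^0.44 · 1.24^-0.25)]^(1/0.75).
D = 65600 m.
16300^0.44 = 71.34
1.24^-0.25 = 0.9476
Denominator = 1.5 × 71.34 × 0.9476 = 101.4
D / 101.4 = 65600 / 101.4 = 646.9
d = 646.9^(1/0.75) = 646.9^1.3333 = 5594 m

d ≈ 5.59 km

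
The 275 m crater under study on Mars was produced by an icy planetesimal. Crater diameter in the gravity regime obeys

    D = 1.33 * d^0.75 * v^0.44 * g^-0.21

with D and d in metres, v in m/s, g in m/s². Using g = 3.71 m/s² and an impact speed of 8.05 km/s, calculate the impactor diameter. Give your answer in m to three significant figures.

d ≈ 9.02 m

Rearranging for d: d = [D / (1.33 · 8050^0.44 · 3.71^-0.21)]^(1/0.75).
8050^0.44 = 52.31
3.71^-0.21 = 0.7593
Denominator = 1.33 × 52.31 × 0.7593 = 52.83
D / 52.83 = 275 / 52.83 = 5.205
d = 5.205^(1/0.75) = 5.205^1.3333 = 9.020 m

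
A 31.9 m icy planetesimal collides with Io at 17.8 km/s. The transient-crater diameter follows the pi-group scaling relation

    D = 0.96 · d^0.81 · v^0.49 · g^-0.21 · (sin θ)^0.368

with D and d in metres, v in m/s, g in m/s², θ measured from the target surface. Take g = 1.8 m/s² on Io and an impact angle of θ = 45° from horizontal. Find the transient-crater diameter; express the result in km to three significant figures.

D ≈ 1.49 km

In SI units: v = 17800 m/s.
d^0.81 = 31.9^0.81 = 16.52
v^0.49 = 17800^0.49 = 121.0
g^-0.21 = 1.8^-0.21 = 0.8839
(sin 45°)^0.368 = 0.7071^0.368 = 0.8803
D = 0.96 × 16.52 × 121.0 × 0.8839 × 0.8803 = 1493 m
   = 1.493 km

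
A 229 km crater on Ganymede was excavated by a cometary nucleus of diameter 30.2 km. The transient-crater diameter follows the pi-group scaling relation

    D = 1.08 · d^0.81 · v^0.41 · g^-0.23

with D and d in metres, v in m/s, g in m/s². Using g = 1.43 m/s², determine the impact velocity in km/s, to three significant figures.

v ≈ 16.9 km/s

Rearranging for v: v = [D / (1.08 · 30200^0.81 · 1.43^-0.23)]^(1/0.41).
D = 229000 m.
30200^0.81 = 4254
1.43^-0.23 = 0.9210
Denominator = 1.08 × 4254 × 0.9210 = 4231
D / 4231 = 229000 / 4231 = 54.12
v = 54.12^(1/0.41) = 54.12^2.439 = 16891 m/s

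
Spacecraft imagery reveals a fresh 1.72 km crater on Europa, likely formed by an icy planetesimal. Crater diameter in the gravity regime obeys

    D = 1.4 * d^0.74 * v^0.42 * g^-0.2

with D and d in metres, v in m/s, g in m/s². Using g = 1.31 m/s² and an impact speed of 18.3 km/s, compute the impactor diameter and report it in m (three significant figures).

d ≈ 61.3 m

Rearranging for d: d = [D / (1.4 · 18300^0.42 · 1.31^-0.2)]^(1/0.74).
D = 1720 m.
18300^0.42 = 61.69
1.31^-0.2 = 0.9474
Denominator = 1.4 × 61.69 × 0.9474 = 81.82
D / 81.82 = 1720 / 81.82 = 21.02
d = 21.02^(1/0.74) = 21.02^1.3514 = 61.29 m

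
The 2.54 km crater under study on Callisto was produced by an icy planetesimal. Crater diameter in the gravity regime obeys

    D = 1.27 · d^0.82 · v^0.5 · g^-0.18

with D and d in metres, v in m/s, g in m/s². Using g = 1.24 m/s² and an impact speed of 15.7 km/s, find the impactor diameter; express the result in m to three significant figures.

Rearranging for d: d = [D / (1.27 · 15700^0.5 · 1.24^-0.18)]^(1/0.82).
D = 2540 m.
15700^0.5 = 125.3
1.24^-0.18 = 0.9620
Denominator = 1.27 × 125.3 × 0.9620 = 153.1
D / 153.1 = 2540 / 153.1 = 16.59
d = 16.59^(1/0.82) = 16.59^1.2195 = 30.73 m

d ≈ 30.7 m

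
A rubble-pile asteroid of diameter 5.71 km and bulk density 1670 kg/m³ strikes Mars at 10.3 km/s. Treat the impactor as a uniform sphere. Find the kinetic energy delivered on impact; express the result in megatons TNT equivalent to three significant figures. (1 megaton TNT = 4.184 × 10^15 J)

E ≈ 2.06 × 10^6 Mt TNT

d = 5710 m; v = 10300 m/s.
Mass m = (π/6) ρ d³ = (π/6) × 1670 × (5710)³ = 1.628 × 10^14 kg
E = ½ m v² = 0.5 × 1.628 × 10^14 × (10300)² = 8.636 × 10^21 J
   = 8.636 × 10^21 / 4.184×10^15 = 2.064 × 10^6 Mt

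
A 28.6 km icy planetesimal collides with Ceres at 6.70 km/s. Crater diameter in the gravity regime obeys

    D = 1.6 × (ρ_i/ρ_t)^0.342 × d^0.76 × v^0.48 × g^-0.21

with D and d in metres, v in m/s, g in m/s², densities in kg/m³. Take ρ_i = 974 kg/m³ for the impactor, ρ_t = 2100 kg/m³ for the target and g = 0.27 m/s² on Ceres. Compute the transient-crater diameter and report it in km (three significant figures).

In SI units: d = 28600 m, v = 6700 m/s.
(ρ_i/ρ_t)^0.342 = (974/2100)^0.342 = 0.7689
d^0.76 = 28600^0.76 = 2437
v^0.48 = 6700^0.48 = 68.63
g^-0.21 = 0.27^-0.21 = 1.316
D = 1.6 × 0.7689 × 2437 × 68.63 × 1.316 = 2.708 × 10^5 m
   = 270.8 km

D ≈ 271 km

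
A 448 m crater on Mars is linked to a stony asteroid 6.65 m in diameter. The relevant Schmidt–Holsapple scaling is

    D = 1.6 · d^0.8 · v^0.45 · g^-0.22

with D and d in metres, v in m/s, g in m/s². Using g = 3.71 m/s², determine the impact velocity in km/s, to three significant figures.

Rearranging for v: v = [D / (1.6 · 6.65^0.8 · 3.71^-0.22)]^(1/0.45).
6.65^0.8 = 4.553
3.71^-0.22 = 0.7494
Denominator = 1.6 × 4.553 × 0.7494 = 5.459
D / 5.459 = 448 / 5.459 = 82.07
v = 82.07^(1/0.45) = 82.07^2.2222 = 17935 m/s

v ≈ 17.9 km/s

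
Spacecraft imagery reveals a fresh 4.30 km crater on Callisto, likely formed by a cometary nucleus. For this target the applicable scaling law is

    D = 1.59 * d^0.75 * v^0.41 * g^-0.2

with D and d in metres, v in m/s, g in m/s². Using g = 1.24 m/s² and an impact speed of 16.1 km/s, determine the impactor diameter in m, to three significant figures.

d ≈ 200 m

Rearranging for d: d = [D / (1.59 · 16100^0.41 · 1.24^-0.2)]^(1/0.75).
D = 4300 m.
16100^0.41 = 53.06
1.24^-0.2 = 0.9579
Denominator = 1.59 × 53.06 × 0.9579 = 80.81
D / 80.81 = 4300 / 80.81 = 53.21
d = 53.21^(1/0.75) = 53.21^1.3333 = 200.1 m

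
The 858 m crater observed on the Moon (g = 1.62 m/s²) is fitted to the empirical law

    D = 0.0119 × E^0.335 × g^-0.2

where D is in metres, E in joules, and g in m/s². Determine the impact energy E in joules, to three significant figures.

E ≈ 4.23 × 10^14 J

Rearranging: E = [D / (0.0119 · g^-0.2)]^(1/0.335).
g^-0.2 = 1.62^-0.2 = 0.9080
D / (0.0119 × 0.9080) = 858 / (0.01081) = 7.937 × 10^4
E = (7.937 × 10^4)^2.9851 = 4.226 × 10^14 J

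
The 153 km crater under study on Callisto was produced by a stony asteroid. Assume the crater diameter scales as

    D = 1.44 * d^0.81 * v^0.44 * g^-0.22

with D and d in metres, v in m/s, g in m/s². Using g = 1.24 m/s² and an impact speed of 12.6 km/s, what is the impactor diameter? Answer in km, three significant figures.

Rearranging for d: d = [D / (1.44 · 12600^0.44 · 1.24^-0.22)]^(1/0.81).
D = 153000 m.
12600^0.44 = 63.70
1.24^-0.22 = 0.9538
Denominator = 1.44 × 63.70 × 0.9538 = 87.49
D / 87.49 = 153000 / 87.49 = 1749
d = 1749^(1/0.81) = 1749^1.2346 = 10082 m

d ≈ 10.1 km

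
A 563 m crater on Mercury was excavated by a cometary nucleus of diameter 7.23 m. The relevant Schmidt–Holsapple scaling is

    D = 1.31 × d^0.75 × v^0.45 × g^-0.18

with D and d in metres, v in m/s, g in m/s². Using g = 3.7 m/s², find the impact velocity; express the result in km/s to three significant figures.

v ≈ 44.4 km/s

Rearranging for v: v = [D / (1.31 · 7.23^0.75 · 3.7^-0.18)]^(1/0.45).
7.23^0.75 = 4.409
3.7^-0.18 = 0.7902
Denominator = 1.31 × 4.409 × 0.7902 = 4.564
D / 4.564 = 563 / 4.564 = 123.4
v = 123.4^(1/0.45) = 123.4^2.2222 = 44394 m/s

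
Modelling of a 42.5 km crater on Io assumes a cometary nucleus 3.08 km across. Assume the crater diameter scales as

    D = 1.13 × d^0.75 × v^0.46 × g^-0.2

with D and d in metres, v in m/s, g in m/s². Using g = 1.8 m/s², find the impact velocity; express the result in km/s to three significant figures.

Rearranging for v: v = [D / (1.13 · 3080^0.75 · 1.8^-0.2)]^(1/0.46).
D = 42500 m.
3080^0.75 = 413.4
1.8^-0.2 = 0.8891
Denominator = 1.13 × 413.4 × 0.8891 = 415.3
D / 415.3 = 42500 / 415.3 = 102.3
v = 102.3^(1/0.46) = 102.3^2.1739 = 23403 m/s

v ≈ 23.4 km/s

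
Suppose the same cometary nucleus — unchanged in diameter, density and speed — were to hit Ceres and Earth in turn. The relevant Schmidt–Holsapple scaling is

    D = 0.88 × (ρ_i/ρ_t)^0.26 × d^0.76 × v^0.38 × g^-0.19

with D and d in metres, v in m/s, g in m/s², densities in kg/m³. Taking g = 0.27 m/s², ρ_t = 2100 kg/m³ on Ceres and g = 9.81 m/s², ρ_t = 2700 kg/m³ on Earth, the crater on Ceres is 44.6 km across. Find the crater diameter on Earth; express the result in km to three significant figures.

D ≈ 21.1 km

The impactor-only factors (d, v, ρ_i) cancel in the ratio, leaving D_Earth/D_Ceres = (g_Earth/g_Ceres)^-0.19 · (ρ_t,Ceres/ρ_t,Earth)^0.26.
(9.81/0.27)^-0.19 = 36.33^-0.19 = 0.5053
(2100/2700)^0.26 = 0.7778^0.26 = 0.9368
Ratio = 0.5053 × 0.9368 = 0.4734
D_Earth = 0.4734 × 44.6 km = 21.1 km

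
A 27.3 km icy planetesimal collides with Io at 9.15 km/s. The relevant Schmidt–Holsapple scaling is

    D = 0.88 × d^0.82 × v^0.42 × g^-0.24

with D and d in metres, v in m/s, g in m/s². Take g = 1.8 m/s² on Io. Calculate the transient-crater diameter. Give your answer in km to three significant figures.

D ≈ 153 km

In SI units: d = 27300 m, v = 9150 m/s.
d^0.82 = 27300^0.82 = 4342
v^0.42 = 9150^0.42 = 46.11
g^-0.24 = 1.8^-0.24 = 0.8684
D = 0.88 × 4342 × 46.11 × 0.8684 = 1.530 × 10^5 m
   = 153.0 km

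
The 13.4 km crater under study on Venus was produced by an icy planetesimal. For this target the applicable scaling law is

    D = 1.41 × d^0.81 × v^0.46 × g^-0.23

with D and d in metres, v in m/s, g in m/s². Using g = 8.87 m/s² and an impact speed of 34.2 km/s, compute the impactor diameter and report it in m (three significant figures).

d ≈ 403 m

Rearranging for d: d = [D / (1.41 · 34200^0.46 · 8.87^-0.23)]^(1/0.81).
D = 13400 m.
34200^0.46 = 121.8
8.87^-0.23 = 0.6053
Denominator = 1.41 × 121.8 × 0.6053 = 104.0
D / 104.0 = 13400 / 104.0 = 128.8
d = 128.8^(1/0.81) = 128.8^1.2346 = 402.6 m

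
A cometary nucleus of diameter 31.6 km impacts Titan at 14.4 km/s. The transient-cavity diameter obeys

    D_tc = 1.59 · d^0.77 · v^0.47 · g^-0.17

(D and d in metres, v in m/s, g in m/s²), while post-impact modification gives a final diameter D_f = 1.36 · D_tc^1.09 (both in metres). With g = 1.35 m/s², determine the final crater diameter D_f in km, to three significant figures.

In SI: d = 31600 m, v = 14400 m/s.
d^0.77 = 31600^0.77 = 2916
v^0.47 = 14400^0.47 = 90.04
g^-0.17 = 1.35^-0.17 = 0.9503
D_tc = 1.59 × 2916 × 90.04 × 0.9503 = 3.967 × 10^5 m
D_f = 1.36 × (3.967 × 10^5)^1.09 = 1.721 × 10^6 m
     = 1721 km

D_f ≈ 1720 km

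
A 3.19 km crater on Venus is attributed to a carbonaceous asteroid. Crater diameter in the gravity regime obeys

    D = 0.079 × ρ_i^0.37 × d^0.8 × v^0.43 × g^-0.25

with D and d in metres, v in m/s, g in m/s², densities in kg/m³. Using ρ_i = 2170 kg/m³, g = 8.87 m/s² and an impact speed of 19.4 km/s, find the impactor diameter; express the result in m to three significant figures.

d ≈ 161 m

Rearranging for d: d = [D / (0.079 · 2170^0.37 · 19400^0.43 · 8.87^-0.25)]^(1/0.8).
D = 3190 m.
2170^0.37 = 17.16
19400^0.43 = 69.78
8.87^-0.25 = 0.5795
Denominator = 0.079 × 17.16 × 69.78 × 0.5795 = 54.82
D / 54.82 = 3190 / 54.82 = 58.19
d = 58.19^(1/0.8) = 58.19^1.25 = 160.7 m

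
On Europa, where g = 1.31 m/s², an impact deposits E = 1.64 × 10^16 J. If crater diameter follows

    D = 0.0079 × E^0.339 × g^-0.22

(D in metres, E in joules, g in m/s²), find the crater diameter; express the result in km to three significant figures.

E^0.339 = (1.64 × 10^16)^0.339 = 3.139 × 10^5
g^-0.22 = 1.31^-0.22 = 0.9423
D = 0.0079 × 3.139 × 10^5 × 0.9423 = 2337 m
   = 2.337 km

D ≈ 2.34 km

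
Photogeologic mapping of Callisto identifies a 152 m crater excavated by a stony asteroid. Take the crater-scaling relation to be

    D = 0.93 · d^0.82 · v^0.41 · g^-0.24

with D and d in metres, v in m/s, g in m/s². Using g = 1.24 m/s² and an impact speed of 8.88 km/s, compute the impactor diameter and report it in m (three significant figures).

Rearranging for d: d = [D / (0.93 · 8880^0.41 · 1.24^-0.24)]^(1/0.82).
8880^0.41 = 41.58
1.24^-0.24 = 0.9497
Denominator = 0.93 × 41.58 × 0.9497 = 36.72
D / 36.72 = 152 / 36.72 = 4.139
d = 4.139^(1/0.82) = 4.139^1.2195 = 5.653 m

d ≈ 5.65 m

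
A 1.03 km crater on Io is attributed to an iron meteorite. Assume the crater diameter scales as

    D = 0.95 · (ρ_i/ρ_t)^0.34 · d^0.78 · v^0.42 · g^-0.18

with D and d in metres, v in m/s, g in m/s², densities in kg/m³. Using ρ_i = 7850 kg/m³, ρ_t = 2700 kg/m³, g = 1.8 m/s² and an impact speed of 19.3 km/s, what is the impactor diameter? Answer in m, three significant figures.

d ≈ 27.6 m

Rearranging for d: d = [D / (0.95 · (7850/2700)^0.34 · 19300^0.42 · 1.8^-0.18)]^(1/0.78).
D = 1030 m.
(7850/2700)^0.34 = 1.437
19300^0.42 = 63.09
1.8^-0.18 = 0.8996
Denominator = 0.95 × 1.437 × 63.09 × 0.8996 = 77.48
D / 77.48 = 1030 / 77.48 = 13.29
d = 13.29^(1/0.78) = 13.29^1.2821 = 27.57 m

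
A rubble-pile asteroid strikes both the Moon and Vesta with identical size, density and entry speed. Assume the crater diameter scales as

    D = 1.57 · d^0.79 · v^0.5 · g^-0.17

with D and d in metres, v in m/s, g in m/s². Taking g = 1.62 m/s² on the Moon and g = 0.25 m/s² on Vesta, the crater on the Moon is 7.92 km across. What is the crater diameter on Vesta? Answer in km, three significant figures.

All impactor-dependent factors cancel in the ratio, leaving D_Vesta/D_Moon = (g_Vesta/g_Moon)^-0.17.
(0.25/1.62)^-0.17 = 0.1543^-0.17 = 1.374
D_Vesta = 1.374 × 7.92 km = 10.9 km

D ≈ 10.9 km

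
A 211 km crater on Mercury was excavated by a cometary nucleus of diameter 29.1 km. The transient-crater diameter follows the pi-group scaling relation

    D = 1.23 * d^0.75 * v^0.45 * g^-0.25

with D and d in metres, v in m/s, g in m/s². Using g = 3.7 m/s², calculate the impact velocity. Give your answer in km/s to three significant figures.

v ≈ 32.2 km/s

Rearranging for v: v = [D / (1.23 · 29100^0.75 · 3.7^-0.25)]^(1/0.45).
D = 211000 m.
29100^0.75 = 2228
3.7^-0.25 = 0.7210
Denominator = 1.23 × 2228 × 0.7210 = 1976
D / 1976 = 211000 / 1976 = 106.8
v = 106.8^(1/0.45) = 106.8^2.2222 = 32203 m/s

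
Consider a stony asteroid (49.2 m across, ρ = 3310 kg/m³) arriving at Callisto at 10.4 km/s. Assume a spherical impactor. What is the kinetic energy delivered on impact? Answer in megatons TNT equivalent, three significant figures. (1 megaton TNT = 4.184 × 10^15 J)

v = 10400 m/s.
Mass m = (π/6) ρ d³ = (π/6) × 3310 × (49.2)³ = 2.064 × 10^8 kg
E = ½ m v² = 0.5 × 2.064 × 10^8 × (10400)² = 1.116 × 10^16 J
   = 1.116 × 10^16 / 4.184×10^15 = 2.667 Mt

E ≈ 2.67 Mt TNT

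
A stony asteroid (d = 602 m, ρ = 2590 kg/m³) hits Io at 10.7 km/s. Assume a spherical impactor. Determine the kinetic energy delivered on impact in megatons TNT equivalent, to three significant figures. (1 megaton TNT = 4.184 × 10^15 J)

E ≈ 4050 Mt TNT

v = 10700 m/s.
Mass m = (π/6) ρ d³ = (π/6) × 2590 × (602)³ = 2.959 × 10^11 kg
E = ½ m v² = 0.5 × 2.959 × 10^11 × (10700)² = 1.694 × 10^19 J
   = 1.694 × 10^19 / 4.184×10^15 = 4049 Mt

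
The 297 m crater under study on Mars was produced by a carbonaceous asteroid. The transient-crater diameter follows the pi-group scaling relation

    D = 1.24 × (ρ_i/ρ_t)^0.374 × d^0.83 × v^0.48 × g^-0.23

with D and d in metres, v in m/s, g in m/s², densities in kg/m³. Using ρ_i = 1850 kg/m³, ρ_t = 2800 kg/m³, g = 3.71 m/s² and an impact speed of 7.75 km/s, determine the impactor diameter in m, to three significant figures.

d ≈ 7.18 m

Rearranging for d: d = [D / (1.24 · (1850/2800)^0.374 · 7750^0.48 · 3.71^-0.23)]^(1/0.83).
(1850/2800)^0.374 = 0.8564
7750^0.48 = 73.60
3.71^-0.23 = 0.7397
Denominator = 1.24 × 0.8564 × 73.60 × 0.7397 = 57.81
D / 57.81 = 297 / 57.81 = 5.138
d = 5.138^(1/0.83) = 5.138^1.2048 = 7.184 m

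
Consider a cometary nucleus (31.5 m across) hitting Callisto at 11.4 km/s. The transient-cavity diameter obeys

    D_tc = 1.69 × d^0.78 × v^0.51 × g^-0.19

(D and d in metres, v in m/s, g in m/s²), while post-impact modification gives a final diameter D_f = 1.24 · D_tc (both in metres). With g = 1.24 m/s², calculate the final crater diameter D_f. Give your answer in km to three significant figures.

D_f ≈ 3.48 km

v = 11400 m/s.
d^0.78 = 31.5^0.78 = 14.75
v^0.51 = 11400^0.51 = 117.2
g^-0.19 = 1.24^-0.19 = 0.9600
D_tc = 1.69 × 14.75 × 117.2 × 0.9600 = 2805 m
D_f = 1.24 × 2805 = 3478 m
     = 3.478 km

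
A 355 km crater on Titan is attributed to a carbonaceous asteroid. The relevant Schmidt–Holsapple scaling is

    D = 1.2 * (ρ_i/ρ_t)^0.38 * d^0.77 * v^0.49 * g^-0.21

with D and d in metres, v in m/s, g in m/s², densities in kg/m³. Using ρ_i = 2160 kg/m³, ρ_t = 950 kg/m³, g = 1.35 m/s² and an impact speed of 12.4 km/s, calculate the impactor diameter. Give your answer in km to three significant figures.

Rearranging for d: d = [D / (1.2 · (2160/950)^0.38 · 12400^0.49 · 1.35^-0.21)]^(1/0.77).
D = 355000 m.
(2160/950)^0.38 = 1.366
12400^0.49 = 101.3
1.35^-0.21 = 0.9389
Denominator = 1.2 × 1.366 × 101.3 × 0.9389 = 155.9
D / 155.9 = 355000 / 155.9 = 2277
d = 2277^(1/0.77) = 2277^1.2987 = 22920 m

d ≈ 22.9 km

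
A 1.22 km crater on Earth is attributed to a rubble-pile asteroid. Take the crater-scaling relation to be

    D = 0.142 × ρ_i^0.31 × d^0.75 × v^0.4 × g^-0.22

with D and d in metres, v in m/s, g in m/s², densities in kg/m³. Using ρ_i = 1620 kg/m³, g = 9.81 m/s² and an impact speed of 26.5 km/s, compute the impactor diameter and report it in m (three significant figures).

Rearranging for d: d = [D / (0.142 · 1620^0.31 · 26500^0.4 · 9.81^-0.22)]^(1/0.75).
D = 1220 m.
1620^0.31 = 9.884
26500^0.4 = 58.79
9.81^-0.22 = 0.6051
Denominator = 0.142 × 9.884 × 58.79 × 0.6051 = 49.93
D / 49.93 = 1220 / 49.93 = 24.43
d = 24.43^(1/0.75) = 24.43^1.3333 = 70.88 m

d ≈ 70.9 m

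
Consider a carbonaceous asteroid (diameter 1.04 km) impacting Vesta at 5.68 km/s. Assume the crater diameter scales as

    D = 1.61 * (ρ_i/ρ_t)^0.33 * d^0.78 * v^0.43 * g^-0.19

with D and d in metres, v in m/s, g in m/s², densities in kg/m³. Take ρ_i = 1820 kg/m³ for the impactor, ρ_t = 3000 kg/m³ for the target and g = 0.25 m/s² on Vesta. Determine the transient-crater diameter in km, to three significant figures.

In SI units: d = 1040 m, v = 5680 m/s.
(ρ_i/ρ_t)^0.33 = (1820/3000)^0.33 = 0.8480
d^0.78 = 1040^0.78 = 225.6
v^0.43 = 5680^0.43 = 41.15
g^-0.19 = 0.25^-0.19 = 1.301
D = 1.61 × 0.8480 × 225.6 × 41.15 × 1.301 = 16490 m
   = 16.49 km

D ≈ 16.5 km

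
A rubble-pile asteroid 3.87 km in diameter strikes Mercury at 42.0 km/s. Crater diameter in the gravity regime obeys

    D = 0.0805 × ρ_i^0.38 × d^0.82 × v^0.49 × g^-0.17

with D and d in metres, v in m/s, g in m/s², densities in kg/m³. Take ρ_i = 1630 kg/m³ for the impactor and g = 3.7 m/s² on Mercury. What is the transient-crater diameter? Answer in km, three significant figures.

In SI units: d = 3870 m, v = 42000 m/s.
ρ_i^0.38 = 1630^0.38 = 16.62
d^0.82 = 3870^0.82 = 874.8
v^0.49 = 42000^0.49 = 184.2
g^-0.17 = 3.7^-0.17 = 0.8006
D = 0.0805 × 16.62 × 874.8 × 184.2 × 0.8006 = 1.726 × 10^5 m
   = 172.6 km

D ≈ 173 km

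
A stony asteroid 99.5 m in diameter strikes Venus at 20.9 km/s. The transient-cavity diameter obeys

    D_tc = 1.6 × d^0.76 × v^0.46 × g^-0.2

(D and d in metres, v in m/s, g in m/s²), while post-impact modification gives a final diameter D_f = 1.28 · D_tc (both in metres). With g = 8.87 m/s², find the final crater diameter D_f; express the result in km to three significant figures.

v = 20900 m/s.
d^0.76 = 99.5^0.76 = 32.99
v^0.46 = 20900^0.46 = 97.11
g^-0.2 = 8.87^-0.2 = 0.6463
D_tc = 1.6 × 32.99 × 97.11 × 0.6463 = 3313 m
D_f = 1.28 × 3313 = 4241 m
     = 4.241 km

D_f ≈ 4.24 km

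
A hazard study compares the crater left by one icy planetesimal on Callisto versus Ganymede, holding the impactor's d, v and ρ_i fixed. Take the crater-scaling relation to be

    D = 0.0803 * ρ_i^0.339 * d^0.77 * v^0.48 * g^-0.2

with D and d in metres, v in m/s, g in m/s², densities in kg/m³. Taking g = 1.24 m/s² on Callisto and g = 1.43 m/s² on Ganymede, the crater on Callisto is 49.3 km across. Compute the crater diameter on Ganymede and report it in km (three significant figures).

All impactor-dependent factors cancel in the ratio, leaving D_Ganymede/D_Callisto = (g_Ganymede/g_Callisto)^-0.2.
(1.43/1.24)^-0.2 = 1.153^-0.2 = 0.9719
D_Ganymede = 0.9719 × 49.3 km = 47.9 km

D ≈ 47.9 km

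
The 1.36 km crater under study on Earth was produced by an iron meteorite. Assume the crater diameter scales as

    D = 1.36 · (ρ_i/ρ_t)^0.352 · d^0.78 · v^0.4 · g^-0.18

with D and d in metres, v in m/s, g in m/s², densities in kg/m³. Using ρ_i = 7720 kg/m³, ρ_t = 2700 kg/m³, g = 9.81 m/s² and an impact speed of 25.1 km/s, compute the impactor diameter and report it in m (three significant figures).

Rearranging for d: d = [D / (1.36 · (7720/2700)^0.352 · 25100^0.4 · 9.81^-0.18)]^(1/0.78).
D = 1360 m.
(7720/2700)^0.352 = 1.447
25100^0.4 = 57.53
9.81^-0.18 = 0.6630
Denominator = 1.36 × 1.447 × 57.53 × 0.6630 = 75.06
D / 75.06 = 1360 / 75.06 = 18.12
d = 18.12^(1/0.78) = 18.12^1.2821 = 41.03 m

d ≈ 41.0 m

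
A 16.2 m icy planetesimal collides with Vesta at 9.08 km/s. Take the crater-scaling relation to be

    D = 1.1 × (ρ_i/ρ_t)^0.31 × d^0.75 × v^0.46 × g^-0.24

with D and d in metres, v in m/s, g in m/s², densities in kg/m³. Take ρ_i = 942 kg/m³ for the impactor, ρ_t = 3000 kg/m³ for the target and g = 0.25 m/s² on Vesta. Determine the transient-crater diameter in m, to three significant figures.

D ≈ 573 m

In SI units: v = 9080 m/s.
(ρ_i/ρ_t)^0.31 = (942/3000)^0.31 = 0.6983
d^0.75 = 16.2^0.75 = 8.075
v^0.46 = 9080^0.46 = 66.18
g^-0.24 = 0.25^-0.24 = 1.395
D = 1.1 × 0.6983 × 8.075 × 66.18 × 1.395 = 572.6 m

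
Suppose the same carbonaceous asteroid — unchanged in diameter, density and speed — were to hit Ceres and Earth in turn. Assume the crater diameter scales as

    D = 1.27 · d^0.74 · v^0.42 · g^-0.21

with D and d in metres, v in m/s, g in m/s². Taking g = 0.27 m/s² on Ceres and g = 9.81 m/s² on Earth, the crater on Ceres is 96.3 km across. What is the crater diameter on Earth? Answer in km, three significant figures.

All impactor-dependent factors cancel in the ratio, leaving D_Earth/D_Ceres = (g_Earth/g_Ceres)^-0.21.
(9.81/0.27)^-0.21 = 36.33^-0.21 = 0.4703
D_Earth = 0.4703 × 96.3 km = 45.3 km

D ≈ 45.3 km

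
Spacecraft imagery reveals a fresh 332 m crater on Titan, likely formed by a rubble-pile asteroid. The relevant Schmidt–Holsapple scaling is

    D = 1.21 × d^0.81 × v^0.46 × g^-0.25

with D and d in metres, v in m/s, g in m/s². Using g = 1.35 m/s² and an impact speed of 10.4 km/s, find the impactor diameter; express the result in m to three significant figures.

d ≈ 5.88 m

Rearranging for d: d = [D / (1.21 · 10400^0.46 · 1.35^-0.25)]^(1/0.81).
10400^0.46 = 70.44
1.35^-0.25 = 0.9277
Denominator = 1.21 × 70.44 × 0.9277 = 79.07
D / 79.07 = 332 / 79.07 = 4.199
d = 4.199^(1/0.81) = 4.199^1.2346 = 5.879 m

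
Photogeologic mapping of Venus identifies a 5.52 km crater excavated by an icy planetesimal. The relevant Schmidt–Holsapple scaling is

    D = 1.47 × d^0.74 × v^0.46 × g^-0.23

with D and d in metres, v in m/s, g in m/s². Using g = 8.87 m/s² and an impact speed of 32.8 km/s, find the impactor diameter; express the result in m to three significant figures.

d ≈ 208 m

Rearranging for d: d = [D / (1.47 · 32800^0.46 · 8.87^-0.23)]^(1/0.74).
D = 5520 m.
32800^0.46 = 119.5
8.87^-0.23 = 0.6053
Denominator = 1.47 × 119.5 × 0.6053 = 106.3
D / 106.3 = 5520 / 106.3 = 51.93
d = 51.93^(1/0.74) = 51.93^1.3514 = 208.1 m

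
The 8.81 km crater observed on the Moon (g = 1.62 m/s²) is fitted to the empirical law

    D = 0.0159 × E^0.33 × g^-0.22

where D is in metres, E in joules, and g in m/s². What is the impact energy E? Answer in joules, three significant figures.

E ≈ 3.50 × 10^17 J

Rearranging: E = [D / (0.0159 · g^-0.22)]^(1/0.33).
D = 8810 m.
g^-0.22 = 1.62^-0.22 = 0.8993
D / (0.0159 × 0.8993) = 8810 / (0.01430) = 6.161 × 10^5
E = (6.161 × 10^5)^3.0303 = 3.503 × 10^17 J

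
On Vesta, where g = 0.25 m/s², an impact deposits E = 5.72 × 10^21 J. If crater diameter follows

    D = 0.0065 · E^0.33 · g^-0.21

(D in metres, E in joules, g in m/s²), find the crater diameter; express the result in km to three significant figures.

D ≈ 132 km

E^0.33 = (5.72 × 10^21)^0.33 = 1.513 × 10^7
g^-0.21 = 0.25^-0.21 = 1.338
D = 0.0065 × 1.513 × 10^7 × 1.338 = 1.316 × 10^5 m
   = 131.6 km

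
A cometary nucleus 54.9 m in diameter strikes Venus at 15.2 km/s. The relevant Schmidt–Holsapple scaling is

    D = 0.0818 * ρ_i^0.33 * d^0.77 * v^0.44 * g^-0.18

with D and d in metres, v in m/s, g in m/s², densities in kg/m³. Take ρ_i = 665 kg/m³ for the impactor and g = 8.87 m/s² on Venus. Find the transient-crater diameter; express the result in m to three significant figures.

D ≈ 713 m

In SI units: v = 15200 m/s.
ρ_i^0.33 = 665^0.33 = 8.541
d^0.77 = 54.9^0.77 = 21.85
v^0.44 = 15200^0.44 = 69.18
g^-0.18 = 8.87^-0.18 = 0.6751
D = 0.0818 × 8.541 × 21.85 × 69.18 × 0.6751 = 713.0 m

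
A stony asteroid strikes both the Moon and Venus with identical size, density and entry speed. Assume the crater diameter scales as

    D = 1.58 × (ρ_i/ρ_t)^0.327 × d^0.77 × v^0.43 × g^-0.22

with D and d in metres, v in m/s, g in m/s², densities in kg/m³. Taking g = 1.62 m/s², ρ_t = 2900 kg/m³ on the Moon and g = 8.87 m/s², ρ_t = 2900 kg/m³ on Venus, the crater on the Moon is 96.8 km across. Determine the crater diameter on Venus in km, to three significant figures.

D ≈ 66.6 km

The impactor-only factors (d, v, ρ_i) cancel in the ratio, leaving D_Venus/D_Moon = (g_Venus/g_Moon)^-0.22 · (ρ_t,Moon/ρ_t,Venus)^0.327.
(8.87/1.62)^-0.22 = 5.475^-0.22 = 0.6879
(2900/2900)^0.327 = 1.000^0.327 = 1.000
Ratio = 0.6879 × 1.000 = 0.6879
D_Venus = 0.6879 × 96.8 km = 66.6 km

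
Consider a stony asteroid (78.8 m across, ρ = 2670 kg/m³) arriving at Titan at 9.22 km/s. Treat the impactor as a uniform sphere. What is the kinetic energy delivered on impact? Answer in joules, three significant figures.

v = 9220 m/s.
Mass m = (π/6) ρ d³ = (π/6) × 2670 × (78.8)³ = 6.841 × 10^8 kg
E = ½ m v² = 0.5 × 6.841 × 10^8 × (9220)² = 2.908 × 10^16 J

E ≈ 2.91 × 10^16 J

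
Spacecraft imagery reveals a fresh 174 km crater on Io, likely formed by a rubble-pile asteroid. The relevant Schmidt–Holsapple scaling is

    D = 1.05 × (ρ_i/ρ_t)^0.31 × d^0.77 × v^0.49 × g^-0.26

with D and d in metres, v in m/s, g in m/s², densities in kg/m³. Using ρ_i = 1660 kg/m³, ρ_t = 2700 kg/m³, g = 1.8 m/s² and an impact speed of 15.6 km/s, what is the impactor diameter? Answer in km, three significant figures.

Rearranging for d: d = [D / (1.05 · (1660/2700)^0.31 · 15600^0.49 · 1.8^-0.26)]^(1/0.77).
D = 174000 m.
(1660/2700)^0.31 = 0.8600
15600^0.49 = 113.4
1.8^-0.26 = 0.8583
Denominator = 1.05 × 0.8600 × 113.4 × 0.8583 = 87.89
D / 87.89 = 174000 / 87.89 = 1980
d = 1980^(1/0.77) = 1980^1.2987 = 19115 m

d ≈ 19.1 km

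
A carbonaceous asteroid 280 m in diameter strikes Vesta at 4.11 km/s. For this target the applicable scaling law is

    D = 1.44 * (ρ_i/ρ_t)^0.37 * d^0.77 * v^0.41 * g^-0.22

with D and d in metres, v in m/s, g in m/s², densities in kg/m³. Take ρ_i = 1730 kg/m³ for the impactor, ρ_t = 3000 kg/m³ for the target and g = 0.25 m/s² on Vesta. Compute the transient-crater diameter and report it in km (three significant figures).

In SI units: v = 4110 m/s.
(ρ_i/ρ_t)^0.37 = (1730/3000)^0.37 = 0.8157
d^0.77 = 280^0.77 = 76.61
v^0.41 = 4110^0.41 = 30.32
g^-0.22 = 0.25^-0.22 = 1.357
D = 1.44 × 0.8157 × 76.61 × 30.32 × 1.357 = 3702 m
   = 3.702 km

D ≈ 3.70 km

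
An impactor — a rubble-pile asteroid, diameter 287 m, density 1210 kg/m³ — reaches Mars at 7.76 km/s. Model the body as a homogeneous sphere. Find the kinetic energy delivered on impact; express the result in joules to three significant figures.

E ≈ 4.51 × 10^17 J

v = 7760 m/s.
Mass m = (π/6) ρ d³ = (π/6) × 1210 × (287)³ = 1.498 × 10^10 kg
E = ½ m v² = 0.5 × 1.498 × 10^10 × (7760)² = 4.510 × 10^17 J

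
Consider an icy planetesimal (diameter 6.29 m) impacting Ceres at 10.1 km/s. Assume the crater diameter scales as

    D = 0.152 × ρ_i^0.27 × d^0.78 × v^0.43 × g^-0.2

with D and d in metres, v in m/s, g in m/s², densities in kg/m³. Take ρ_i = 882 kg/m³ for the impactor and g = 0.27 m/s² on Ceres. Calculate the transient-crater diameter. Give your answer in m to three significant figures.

In SI units: v = 10100 m/s.
ρ_i^0.27 = 882^0.27 = 6.241
d^0.78 = 6.29^0.78 = 4.197
v^0.43 = 10100^0.43 = 52.71
g^-0.2 = 0.27^-0.2 = 1.299
D = 0.152 × 6.241 × 4.197 × 52.71 × 1.299 = 272.6 m

D ≈ 273 m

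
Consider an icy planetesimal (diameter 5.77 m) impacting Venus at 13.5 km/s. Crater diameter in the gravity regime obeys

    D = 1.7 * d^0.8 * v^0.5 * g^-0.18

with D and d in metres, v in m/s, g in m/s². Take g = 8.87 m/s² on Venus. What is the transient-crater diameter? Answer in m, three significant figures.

In SI units: v = 13500 m/s.
d^0.8 = 5.77^0.8 = 4.064
v^0.5 = 13500^0.5 = 116.2
g^-0.18 = 8.87^-0.18 = 0.6751
D = 1.7 × 4.064 × 116.2 × 0.6751 = 542.0 m

D ≈ 542 m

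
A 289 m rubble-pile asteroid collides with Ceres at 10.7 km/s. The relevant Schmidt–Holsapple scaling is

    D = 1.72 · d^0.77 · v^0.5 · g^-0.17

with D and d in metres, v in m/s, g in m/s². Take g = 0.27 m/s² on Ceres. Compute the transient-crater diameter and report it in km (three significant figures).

In SI units: v = 10700 m/s.
d^0.77 = 289^0.77 = 78.50
v^0.5 = 10700^0.5 = 103.4
g^-0.17 = 0.27^-0.17 = 1.249
D = 1.72 × 78.50 × 103.4 × 1.249 = 17437 m
   = 17.44 km

D ≈ 17.4 km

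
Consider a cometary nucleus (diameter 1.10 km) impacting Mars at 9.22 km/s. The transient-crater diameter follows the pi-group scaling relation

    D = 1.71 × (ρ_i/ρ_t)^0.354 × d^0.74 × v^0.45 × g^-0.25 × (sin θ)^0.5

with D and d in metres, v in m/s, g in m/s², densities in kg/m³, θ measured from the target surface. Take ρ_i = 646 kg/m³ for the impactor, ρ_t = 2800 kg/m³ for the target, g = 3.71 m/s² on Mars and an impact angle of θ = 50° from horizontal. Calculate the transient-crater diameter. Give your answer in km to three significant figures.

In SI units: d = 1100 m, v = 9220 m/s.
(ρ_i/ρ_t)^0.354 = (646/2800)^0.354 = 0.5950
d^0.74 = 1100^0.74 = 178.1
v^0.45 = 9220^0.45 = 60.83
g^-0.25 = 3.71^-0.25 = 0.7205
(sin 50°)^0.5 = 0.7660^0.5 = 0.8752
D = 1.71 × 0.5950 × 178.1 × 60.83 × 0.7205 × 0.8752 = 6951 m
   = 6.951 km

D ≈ 6.95 km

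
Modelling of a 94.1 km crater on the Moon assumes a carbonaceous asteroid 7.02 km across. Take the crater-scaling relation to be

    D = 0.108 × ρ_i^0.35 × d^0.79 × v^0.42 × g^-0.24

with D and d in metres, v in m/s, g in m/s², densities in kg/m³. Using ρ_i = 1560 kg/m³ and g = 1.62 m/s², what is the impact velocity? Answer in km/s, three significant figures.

Rearranging for v: v = [D / (0.108 · 1560^0.35 · 7020^0.79 · 1.62^-0.24)]^(1/0.42).
D = 94100 m.
1560^0.35 = 13.11
7020^0.79 = 1093
1.62^-0.24 = 0.8907
Denominator = 0.108 × 13.11 × 1093 × 0.8907 = 1378
D / 1378 = 94100 / 1378 = 68.29
v = 68.29^(1/0.42) = 68.29^2.381 = 23313 m/s

v ≈ 23.3 km/s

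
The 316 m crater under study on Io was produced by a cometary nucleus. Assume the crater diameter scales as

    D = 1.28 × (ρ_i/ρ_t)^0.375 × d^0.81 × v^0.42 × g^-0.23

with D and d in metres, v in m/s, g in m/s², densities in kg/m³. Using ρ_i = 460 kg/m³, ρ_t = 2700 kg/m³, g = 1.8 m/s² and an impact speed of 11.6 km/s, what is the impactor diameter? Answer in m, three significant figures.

d ≈ 18.8 m

Rearranging for d: d = [D / (1.28 · (460/2700)^0.375 · 11600^0.42 · 1.8^-0.23)]^(1/0.81).
(460/2700)^0.375 = 0.5150
11600^0.42 = 50.94
1.8^-0.23 = 0.8735
Denominator = 1.28 × 0.5150 × 50.94 × 0.8735 = 29.33
D / 29.33 = 316 / 29.33 = 10.77
d = 10.77^(1/0.81) = 10.77^1.2346 = 18.81 m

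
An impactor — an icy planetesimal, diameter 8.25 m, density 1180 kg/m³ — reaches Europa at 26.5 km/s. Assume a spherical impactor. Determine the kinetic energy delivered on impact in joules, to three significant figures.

E ≈ 1.22 × 10^14 J

v = 26500 m/s.
Mass m = (π/6) ρ d³ = (π/6) × 1180 × (8.25)³ = 3.469 × 10^5 kg
E = ½ m v² = 0.5 × 3.469 × 10^5 × (26500)² = 1.218 × 10^14 J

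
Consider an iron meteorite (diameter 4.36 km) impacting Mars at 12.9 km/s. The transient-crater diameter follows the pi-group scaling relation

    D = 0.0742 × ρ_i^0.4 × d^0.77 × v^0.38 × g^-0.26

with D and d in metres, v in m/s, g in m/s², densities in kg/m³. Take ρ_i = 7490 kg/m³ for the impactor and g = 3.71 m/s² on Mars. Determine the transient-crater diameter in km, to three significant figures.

In SI units: d = 4360 m, v = 12900 m/s.
ρ_i^0.4 = 7490^0.4 = 35.46
d^0.77 = 4360^0.77 = 634.5
v^0.38 = 12900^0.38 = 36.48
g^-0.26 = 3.71^-0.26 = 0.7112
D = 0.0742 × 35.46 × 634.5 × 36.48 × 0.7112 = 43313 m
   = 43.31 km

D ≈ 43.3 km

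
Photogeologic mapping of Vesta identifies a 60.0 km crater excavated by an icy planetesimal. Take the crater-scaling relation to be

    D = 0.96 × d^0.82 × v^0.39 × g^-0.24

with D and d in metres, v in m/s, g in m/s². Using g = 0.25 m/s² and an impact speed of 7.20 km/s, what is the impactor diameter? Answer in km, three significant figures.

Rearranging for d: d = [D / (0.96 · 7200^0.39 · 0.25^-0.24)]^(1/0.82).
D = 60000 m.
7200^0.39 = 31.94
0.25^-0.24 = 1.395
Denominator = 0.96 × 31.94 × 1.395 = 42.77
D / 42.77 = 60000 / 42.77 = 1403
d = 1403^(1/0.82) = 1403^1.2195 = 6884 m

d ≈ 6.88 km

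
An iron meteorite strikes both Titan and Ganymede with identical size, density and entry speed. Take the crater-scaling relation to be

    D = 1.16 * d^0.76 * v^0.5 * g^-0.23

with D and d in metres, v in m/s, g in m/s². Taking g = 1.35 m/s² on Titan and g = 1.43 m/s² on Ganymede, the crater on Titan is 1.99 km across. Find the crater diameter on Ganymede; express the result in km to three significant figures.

D ≈ 1.96 km

All impactor-dependent factors cancel in the ratio, leaving D_Ganymede/D_Titan = (g_Ganymede/g_Titan)^-0.23.
(1.43/1.35)^-0.23 = 1.059^-0.23 = 0.9869
D_Ganymede = 0.9869 × 1.99 km = 1.96 km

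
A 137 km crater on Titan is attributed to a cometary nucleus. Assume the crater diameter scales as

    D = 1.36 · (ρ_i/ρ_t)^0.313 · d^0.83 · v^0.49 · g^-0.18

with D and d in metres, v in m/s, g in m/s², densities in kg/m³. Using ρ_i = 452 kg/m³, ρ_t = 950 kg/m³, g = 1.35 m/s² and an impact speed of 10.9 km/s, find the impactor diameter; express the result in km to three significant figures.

Rearranging for d: d = [D / (1.36 · (452/950)^0.313 · 10900^0.49 · 1.35^-0.18)]^(1/0.83).
D = 137000 m.
(452/950)^0.313 = 0.7926
10900^0.49 = 95.13
1.35^-0.18 = 0.9474
Denominator = 1.36 × 0.7926 × 95.13 × 0.9474 = 97.15
D / 97.15 = 137000 / 97.15 = 1410
d = 1410^(1/0.83) = 1410^1.2048 = 6226 m

d ≈ 6.23 km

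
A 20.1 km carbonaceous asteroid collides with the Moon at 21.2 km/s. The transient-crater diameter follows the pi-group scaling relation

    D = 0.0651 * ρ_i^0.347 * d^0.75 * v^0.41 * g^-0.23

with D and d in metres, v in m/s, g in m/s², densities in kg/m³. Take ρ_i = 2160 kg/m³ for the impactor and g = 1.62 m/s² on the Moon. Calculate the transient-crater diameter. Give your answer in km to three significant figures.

D ≈ 83.9 km

In SI units: d = 20100 m, v = 21200 m/s.
ρ_i^0.347 = 2160^0.347 = 14.36
d^0.75 = 20100^0.75 = 1688
v^0.41 = 21200^0.41 = 59.40
g^-0.23 = 1.62^-0.23 = 0.8950
D = 0.0651 × 14.36 × 1688 × 59.40 × 0.8950 = 83891 m
   = 83.89 km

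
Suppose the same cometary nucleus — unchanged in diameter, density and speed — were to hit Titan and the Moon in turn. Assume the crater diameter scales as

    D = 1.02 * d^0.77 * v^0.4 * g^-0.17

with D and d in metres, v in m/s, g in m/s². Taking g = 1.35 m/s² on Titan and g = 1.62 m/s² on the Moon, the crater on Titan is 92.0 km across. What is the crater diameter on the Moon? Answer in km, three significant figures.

D ≈ 89.2 km

All impactor-dependent factors cancel in the ratio, leaving D_Moon/D_Titan = (g_Moon/g_Titan)^-0.17.
(1.62/1.35)^-0.17 = 1.200^-0.17 = 0.9695
D_Moon = 0.9695 × 92.0 km = 89.2 km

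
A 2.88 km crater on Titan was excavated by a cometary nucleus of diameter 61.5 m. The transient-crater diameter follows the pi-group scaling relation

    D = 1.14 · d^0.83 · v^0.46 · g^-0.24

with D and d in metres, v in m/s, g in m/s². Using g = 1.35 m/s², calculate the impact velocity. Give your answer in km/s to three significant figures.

Rearranging for v: v = [D / (1.14 · 61.5^0.83 · 1.35^-0.24)]^(1/0.46).
D = 2880 m.
61.5^0.83 = 30.53
1.35^-0.24 = 0.9305
Denominator = 1.14 × 30.53 × 0.9305 = 32.39
D / 32.39 = 2880 / 32.39 = 88.92
v = 88.92^(1/0.46) = 88.92^2.1739 = 17256 m/s

v ≈ 17.3 km/s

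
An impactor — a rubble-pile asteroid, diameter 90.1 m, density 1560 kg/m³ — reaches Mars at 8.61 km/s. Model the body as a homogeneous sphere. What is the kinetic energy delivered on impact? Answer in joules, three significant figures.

v = 8610 m/s.
Mass m = (π/6) ρ d³ = (π/6) × 1560 × (90.1)³ = 5.974 × 10^8 kg
E = ½ m v² = 0.5 × 5.974 × 10^8 × (8610)² = 2.214 × 10^16 J

E ≈ 2.21 × 10^16 J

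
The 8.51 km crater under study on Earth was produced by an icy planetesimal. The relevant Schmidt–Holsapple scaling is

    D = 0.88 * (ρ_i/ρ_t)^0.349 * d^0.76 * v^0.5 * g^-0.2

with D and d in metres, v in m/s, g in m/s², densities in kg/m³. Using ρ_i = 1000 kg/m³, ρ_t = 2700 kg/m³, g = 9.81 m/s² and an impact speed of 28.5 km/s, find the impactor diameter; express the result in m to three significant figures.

Rearranging for d: d = [D / (0.88 · (1000/2700)^0.349 · 28500^0.5 · 9.81^-0.2)]^(1/0.76).
D = 8510 m.
(1000/2700)^0.349 = 0.7071
28500^0.5 = 168.8
9.81^-0.2 = 0.6334
Denominator = 0.88 × 0.7071 × 168.8 × 0.6334 = 66.53
D / 66.53 = 8510 / 66.53 = 127.9
d = 127.9^(1/0.76) = 127.9^1.3158 = 591.9 m

d ≈ 592 m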